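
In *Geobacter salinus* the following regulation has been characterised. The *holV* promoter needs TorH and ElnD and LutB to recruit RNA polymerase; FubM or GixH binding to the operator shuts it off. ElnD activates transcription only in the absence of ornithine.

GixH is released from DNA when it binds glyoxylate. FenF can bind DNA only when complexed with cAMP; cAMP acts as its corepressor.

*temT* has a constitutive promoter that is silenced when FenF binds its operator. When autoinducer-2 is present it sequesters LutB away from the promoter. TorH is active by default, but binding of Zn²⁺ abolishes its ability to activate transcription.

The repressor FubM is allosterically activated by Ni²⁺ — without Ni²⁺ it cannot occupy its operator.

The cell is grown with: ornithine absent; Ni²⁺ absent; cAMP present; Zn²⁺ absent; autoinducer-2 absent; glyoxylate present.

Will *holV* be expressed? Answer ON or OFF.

Ni²⁺ is absent, so FubM is inactive.
Zn²⁺ is absent, so TorH is active.
Glyoxylate is present, so GixH is inactive.
Ornithine is absent, so ElnD is active.
Autoinducer-2 is absent, so LutB is active.
No repressor is bound and TorH and ElnD and LutB are active, so *holV* is transcribed.

ON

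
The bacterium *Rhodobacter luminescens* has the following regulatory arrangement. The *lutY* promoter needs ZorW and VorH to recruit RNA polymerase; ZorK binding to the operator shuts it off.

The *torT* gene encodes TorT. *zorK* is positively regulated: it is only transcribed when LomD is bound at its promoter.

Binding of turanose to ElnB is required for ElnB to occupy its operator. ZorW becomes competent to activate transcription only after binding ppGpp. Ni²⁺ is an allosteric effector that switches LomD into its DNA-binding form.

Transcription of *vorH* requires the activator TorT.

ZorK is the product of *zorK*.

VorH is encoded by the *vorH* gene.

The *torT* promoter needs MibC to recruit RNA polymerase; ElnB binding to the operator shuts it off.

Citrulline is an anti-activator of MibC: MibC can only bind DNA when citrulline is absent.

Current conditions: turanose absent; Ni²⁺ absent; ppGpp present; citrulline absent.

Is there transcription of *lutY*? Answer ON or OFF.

ON

ppGpp is present, so ZorW is active.
Citrulline is absent, so MibC is active.
Turanose is absent, so ElnB is inactive.
No repressor is bound and MibC is active, so *torT* is transcribed.
So TorT is produced and active.
No repressor is bound and TorT is active, so *vorH* is transcribed.
So VorH is produced and active.
Ni²⁺ is absent, so LomD is inactive.
Required activator LomD is absent, so *zorK* is not transcribed.
So ZorK is not produced.
No repressor is bound and ZorW and VorH are active, so *lutY* is transcribed.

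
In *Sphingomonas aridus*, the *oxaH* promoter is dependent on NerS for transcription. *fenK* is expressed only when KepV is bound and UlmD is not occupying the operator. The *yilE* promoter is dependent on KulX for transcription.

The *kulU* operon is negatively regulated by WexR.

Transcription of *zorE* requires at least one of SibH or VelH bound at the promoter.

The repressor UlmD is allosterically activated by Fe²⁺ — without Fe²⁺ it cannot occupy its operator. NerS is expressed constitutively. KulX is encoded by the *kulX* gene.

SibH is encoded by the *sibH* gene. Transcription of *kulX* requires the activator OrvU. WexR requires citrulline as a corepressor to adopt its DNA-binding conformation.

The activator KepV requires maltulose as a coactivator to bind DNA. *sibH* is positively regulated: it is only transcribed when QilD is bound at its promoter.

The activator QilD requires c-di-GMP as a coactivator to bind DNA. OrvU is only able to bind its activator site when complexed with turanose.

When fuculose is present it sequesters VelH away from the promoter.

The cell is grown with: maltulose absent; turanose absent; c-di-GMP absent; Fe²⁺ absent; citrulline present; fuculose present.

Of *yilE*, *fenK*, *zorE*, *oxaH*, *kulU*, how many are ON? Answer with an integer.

1

Turanose is absent, so OrvU is inactive.
Required activator OrvU is absent, so *kulX* is not transcribed.
So KulX is not produced.
Required activator KulX is absent, so *yilE* is not transcribed.
→ *yilE* is OFF.
Fe²⁺ is absent, so UlmD is inactive.
Maltulose is absent, so KepV is inactive.
Required activator KepV is absent, so *fenK* is not transcribed.
→ *fenK* is OFF.
c-di-GMP is absent, so QilD is inactive.
Required activator QilD is absent, so *sibH* is not transcribed.
So SibH is not produced.
Fuculose is present, so VelH is inactive.
No activator is available at the *zorE* promoter, so *zorE* is not transcribed.
→ *zorE* is OFF.
NerS is produced constitutively and is active.
No repressor is bound and NerS is active, so *oxaH* is transcribed.
→ *oxaH* is ON.
Citrulline is present, so WexR is active.
With repressor WexR bound, *kulU* is not transcribed.
→ *kulU* is OFF.
1 of the 5 genes is transcribed.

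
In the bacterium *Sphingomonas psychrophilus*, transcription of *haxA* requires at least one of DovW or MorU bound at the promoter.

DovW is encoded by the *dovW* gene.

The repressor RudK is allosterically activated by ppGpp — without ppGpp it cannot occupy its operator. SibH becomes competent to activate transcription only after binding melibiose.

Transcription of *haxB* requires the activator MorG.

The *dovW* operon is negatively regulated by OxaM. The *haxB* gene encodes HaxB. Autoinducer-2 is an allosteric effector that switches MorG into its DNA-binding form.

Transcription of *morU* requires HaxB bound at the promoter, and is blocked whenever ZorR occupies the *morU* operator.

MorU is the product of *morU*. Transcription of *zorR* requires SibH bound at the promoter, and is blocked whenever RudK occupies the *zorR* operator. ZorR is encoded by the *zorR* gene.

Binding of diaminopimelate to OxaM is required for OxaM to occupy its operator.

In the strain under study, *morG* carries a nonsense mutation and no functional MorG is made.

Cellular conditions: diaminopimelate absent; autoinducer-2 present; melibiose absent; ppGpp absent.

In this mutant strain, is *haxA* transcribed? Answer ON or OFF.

Diaminopimelate is absent, so OxaM is inactive.
With no repressor bound, *dovW* is transcribed.
So DovW is produced and active.
Melibiose is absent, so SibH is inactive.
ppGpp is absent, so RudK is inactive.
Required activator SibH is absent, so *zorR* is not transcribed.
So ZorR is not produced.
MorG is non-functional in this strain, so it has no effect.
Required activator MorG is absent, so *haxB* is not transcribed.
So HaxB is not produced.
Required activator HaxB is absent, so *morU* is not transcribed.
So MorU is not produced.
Activator DovW is present, so *haxA* is transcribed.

ON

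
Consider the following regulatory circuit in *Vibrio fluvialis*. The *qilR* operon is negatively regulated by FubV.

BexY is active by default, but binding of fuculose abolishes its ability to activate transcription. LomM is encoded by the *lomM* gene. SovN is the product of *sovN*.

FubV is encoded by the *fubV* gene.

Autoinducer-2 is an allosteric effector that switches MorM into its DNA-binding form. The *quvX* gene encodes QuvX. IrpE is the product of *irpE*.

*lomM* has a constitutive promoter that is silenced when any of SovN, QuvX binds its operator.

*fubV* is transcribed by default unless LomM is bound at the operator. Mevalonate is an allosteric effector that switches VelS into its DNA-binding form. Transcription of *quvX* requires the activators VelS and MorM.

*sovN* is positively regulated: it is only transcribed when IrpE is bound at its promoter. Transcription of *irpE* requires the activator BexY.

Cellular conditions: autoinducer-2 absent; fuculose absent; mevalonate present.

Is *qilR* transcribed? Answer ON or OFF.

Fuculose is absent, so BexY is active.
No repressor is bound and BexY is active, so *irpE* is transcribed.
So IrpE is produced and active.
No repressor is bound and IrpE is active, so *sovN* is transcribed.
So SovN is produced and active.
Mevalonate is present, so VelS is active.
Autoinducer-2 is absent, so MorM is inactive.
Required activator MorM is absent, so *quvX* is not transcribed.
So QuvX is not produced.
With repressor SovN bound, *lomM* is not transcribed.
So LomM is not produced.
With no repressor bound, *fubV* is transcribed.
So FubV is produced and active.
With repressor FubV bound, *qilR* is not transcribed.

OFF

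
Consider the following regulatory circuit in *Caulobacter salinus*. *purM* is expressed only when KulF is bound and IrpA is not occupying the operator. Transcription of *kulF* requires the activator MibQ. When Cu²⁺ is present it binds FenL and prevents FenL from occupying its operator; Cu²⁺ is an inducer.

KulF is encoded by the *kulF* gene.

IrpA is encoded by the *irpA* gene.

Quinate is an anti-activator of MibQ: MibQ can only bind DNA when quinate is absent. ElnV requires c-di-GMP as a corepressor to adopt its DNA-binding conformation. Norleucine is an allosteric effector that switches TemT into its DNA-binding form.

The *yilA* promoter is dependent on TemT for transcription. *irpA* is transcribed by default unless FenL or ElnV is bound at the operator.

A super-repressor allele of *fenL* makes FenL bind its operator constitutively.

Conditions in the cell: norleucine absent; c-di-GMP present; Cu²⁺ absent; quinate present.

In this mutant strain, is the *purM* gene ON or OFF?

OFF

FenL is constitutively active in this strain.
c-di-GMP is present, so ElnV is active.
With repressor FenL bound, *irpA* is not transcribed.
So IrpA is not produced.
Quinate is present, so MibQ is inactive.
Required activator MibQ is absent, so *kulF* is not transcribed.
So KulF is not produced.
Required activator KulF is absent, so *purM* is not transcribed.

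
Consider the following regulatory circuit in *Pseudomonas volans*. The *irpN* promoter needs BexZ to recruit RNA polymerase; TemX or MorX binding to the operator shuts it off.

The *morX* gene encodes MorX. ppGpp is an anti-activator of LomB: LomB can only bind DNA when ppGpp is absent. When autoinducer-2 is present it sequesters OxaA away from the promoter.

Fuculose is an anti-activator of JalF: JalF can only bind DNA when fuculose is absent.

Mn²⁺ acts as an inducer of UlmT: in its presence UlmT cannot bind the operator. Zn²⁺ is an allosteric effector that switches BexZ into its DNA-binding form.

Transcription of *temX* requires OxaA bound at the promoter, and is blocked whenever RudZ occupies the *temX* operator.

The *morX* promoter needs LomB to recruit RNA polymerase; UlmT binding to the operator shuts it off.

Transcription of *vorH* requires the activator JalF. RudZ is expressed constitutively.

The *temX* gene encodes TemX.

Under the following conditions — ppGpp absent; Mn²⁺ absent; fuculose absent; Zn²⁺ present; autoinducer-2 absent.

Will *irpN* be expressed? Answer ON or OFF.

ON

Autoinducer-2 is absent, so OxaA is active.
RudZ is produced constitutively and is active.
With repressor RudZ bound, *temX* is not transcribed.
So TemX is not produced.
ppGpp is absent, so LomB is active.
Mn²⁺ is absent, so UlmT is active.
With repressor UlmT bound, *morX* is not transcribed.
So MorX is not produced.
Zn²⁺ is present, so BexZ is active.
No repressor is bound and BexZ is active, so *irpN* is transcribed.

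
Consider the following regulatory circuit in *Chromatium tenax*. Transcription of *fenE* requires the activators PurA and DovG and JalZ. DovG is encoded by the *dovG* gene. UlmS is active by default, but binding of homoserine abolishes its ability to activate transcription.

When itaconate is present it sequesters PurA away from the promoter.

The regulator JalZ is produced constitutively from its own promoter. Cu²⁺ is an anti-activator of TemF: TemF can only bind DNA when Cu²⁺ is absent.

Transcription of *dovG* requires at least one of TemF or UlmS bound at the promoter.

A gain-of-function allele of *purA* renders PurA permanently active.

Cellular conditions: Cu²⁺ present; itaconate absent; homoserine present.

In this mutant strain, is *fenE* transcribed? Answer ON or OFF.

OFF

PurA is constitutively active in this strain.
Cu²⁺ is present, so TemF is inactive.
Homoserine is present, so UlmS is inactive.
No activator is available at the *dovG* promoter, so *dovG* is not transcribed.
So DovG is not produced.
JalZ is produced constitutively and is active.
Required activator DovG is absent, so *fenE* is not transcribed.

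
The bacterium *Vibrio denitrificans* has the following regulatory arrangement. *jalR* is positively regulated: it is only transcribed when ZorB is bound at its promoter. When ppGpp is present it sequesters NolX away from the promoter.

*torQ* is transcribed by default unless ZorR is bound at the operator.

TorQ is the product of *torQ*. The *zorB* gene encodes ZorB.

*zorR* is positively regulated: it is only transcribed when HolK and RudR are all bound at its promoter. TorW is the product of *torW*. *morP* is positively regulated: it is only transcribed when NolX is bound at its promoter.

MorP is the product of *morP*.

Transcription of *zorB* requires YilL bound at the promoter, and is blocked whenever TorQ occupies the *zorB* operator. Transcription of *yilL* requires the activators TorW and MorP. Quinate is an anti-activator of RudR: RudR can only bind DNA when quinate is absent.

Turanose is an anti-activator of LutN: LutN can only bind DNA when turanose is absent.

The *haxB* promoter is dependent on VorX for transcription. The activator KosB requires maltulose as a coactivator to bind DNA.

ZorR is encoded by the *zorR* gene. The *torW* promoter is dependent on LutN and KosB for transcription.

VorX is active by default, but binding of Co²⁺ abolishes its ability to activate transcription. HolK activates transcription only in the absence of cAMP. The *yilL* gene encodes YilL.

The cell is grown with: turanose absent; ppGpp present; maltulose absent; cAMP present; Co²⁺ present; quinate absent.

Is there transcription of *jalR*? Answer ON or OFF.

cAMP is present, so HolK is inactive.
Quinate is absent, so RudR is active.
Required activator HolK is absent, so *zorR* is not transcribed.
So ZorR is not produced.
With no repressor bound, *torQ* is transcribed.
So TorQ is produced and active.
Turanose is absent, so LutN is active.
Maltulose is absent, so KosB is inactive.
Required activator KosB is absent, so *torW* is not transcribed.
So TorW is not produced.
ppGpp is present, so NolX is inactive.
Required activator NolX is absent, so *morP* is not transcribed.
So MorP is not produced.
Required activator TorW is absent, so *yilL* is not transcribed.
So YilL is not produced.
With repressor TorQ bound, *zorB* is not transcribed.
So ZorB is not produced.
Required activator ZorB is absent, so *jalR* is not transcribed.

OFF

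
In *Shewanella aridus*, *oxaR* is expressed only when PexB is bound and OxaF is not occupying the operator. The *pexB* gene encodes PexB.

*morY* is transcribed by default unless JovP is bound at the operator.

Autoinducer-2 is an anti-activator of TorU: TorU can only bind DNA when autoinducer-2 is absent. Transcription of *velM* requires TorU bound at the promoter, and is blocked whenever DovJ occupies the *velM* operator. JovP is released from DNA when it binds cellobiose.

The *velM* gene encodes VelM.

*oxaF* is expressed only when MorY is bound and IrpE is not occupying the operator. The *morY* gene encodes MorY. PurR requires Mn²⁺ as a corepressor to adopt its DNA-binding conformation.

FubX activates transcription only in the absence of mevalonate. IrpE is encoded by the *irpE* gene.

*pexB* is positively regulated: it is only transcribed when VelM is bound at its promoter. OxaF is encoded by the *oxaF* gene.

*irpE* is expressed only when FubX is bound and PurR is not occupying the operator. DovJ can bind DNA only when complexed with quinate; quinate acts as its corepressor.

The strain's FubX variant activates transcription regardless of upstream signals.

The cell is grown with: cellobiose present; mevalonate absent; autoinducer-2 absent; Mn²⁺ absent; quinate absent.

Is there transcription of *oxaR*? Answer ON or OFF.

Autoinducer-2 is absent, so TorU is active.
Quinate is absent, so DovJ is inactive.
No repressor is bound and TorU is active, so *velM* is transcribed.
So VelM is produced and active.
No repressor is bound and VelM is active, so *pexB* is transcribed.
So PexB is produced and active.
Cellobiose is present, so JovP is inactive.
With no repressor bound, *morY* is transcribed.
So MorY is produced and active.
FubX is constitutively active in this strain.
Mn²⁺ is absent, so PurR is inactive.
No repressor is bound and FubX is active, so *irpE* is transcribed.
So IrpE is produced and active.
With repressor IrpE bound, *oxaF* is not transcribed.
So OxaF is not produced.
No repressor is bound and PexB is active, so *oxaR* is transcribed.

ON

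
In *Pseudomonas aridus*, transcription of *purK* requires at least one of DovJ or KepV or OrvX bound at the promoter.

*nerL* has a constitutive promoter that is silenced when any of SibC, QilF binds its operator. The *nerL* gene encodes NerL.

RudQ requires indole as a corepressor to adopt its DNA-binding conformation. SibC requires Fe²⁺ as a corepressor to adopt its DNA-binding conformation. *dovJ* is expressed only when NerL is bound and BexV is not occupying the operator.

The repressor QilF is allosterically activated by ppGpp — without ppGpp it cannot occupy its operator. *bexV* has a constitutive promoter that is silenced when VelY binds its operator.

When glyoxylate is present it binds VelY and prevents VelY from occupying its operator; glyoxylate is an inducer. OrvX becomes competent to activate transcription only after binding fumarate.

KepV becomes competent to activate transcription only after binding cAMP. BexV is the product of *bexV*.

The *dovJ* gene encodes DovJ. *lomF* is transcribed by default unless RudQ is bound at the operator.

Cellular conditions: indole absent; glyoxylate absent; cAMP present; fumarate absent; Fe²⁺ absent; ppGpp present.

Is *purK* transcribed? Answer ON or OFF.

Glyoxylate is absent, so VelY is active.
With repressor VelY bound, *bexV* is not transcribed.
So BexV is not produced.
Fe²⁺ is absent, so SibC is inactive.
ppGpp is present, so QilF is active.
With repressor QilF bound, *nerL* is not transcribed.
So NerL is not produced.
Required activator NerL is absent, so *dovJ* is not transcribed.
So DovJ is not produced.
cAMP is present, so KepV is active.
Fumarate is absent, so OrvX is inactive.
Activator KepV is present, so *purK* is transcribed.

ON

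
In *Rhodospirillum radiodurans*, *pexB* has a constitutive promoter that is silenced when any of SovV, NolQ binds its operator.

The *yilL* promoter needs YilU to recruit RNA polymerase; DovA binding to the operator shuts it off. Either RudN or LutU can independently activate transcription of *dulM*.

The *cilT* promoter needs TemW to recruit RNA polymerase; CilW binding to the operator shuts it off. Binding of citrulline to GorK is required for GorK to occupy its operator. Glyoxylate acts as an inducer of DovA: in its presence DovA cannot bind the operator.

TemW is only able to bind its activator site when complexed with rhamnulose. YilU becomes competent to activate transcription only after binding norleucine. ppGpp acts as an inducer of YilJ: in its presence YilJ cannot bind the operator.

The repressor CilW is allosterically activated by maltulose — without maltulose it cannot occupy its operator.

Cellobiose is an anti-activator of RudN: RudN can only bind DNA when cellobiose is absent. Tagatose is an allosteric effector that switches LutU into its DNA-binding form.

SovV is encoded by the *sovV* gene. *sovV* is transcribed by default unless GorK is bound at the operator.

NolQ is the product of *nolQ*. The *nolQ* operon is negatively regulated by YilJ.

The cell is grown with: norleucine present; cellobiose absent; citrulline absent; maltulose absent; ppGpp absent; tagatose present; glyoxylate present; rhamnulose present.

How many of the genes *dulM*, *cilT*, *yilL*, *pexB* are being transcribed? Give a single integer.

Cellobiose is absent, so RudN is active.
Tagatose is present, so LutU is active.
Activator RudN is present, so *dulM* is transcribed.
→ *dulM* is ON.
Maltulose is absent, so CilW is inactive.
Rhamnulose is present, so TemW is active.
No repressor is bound and TemW is active, so *cilT* is transcribed.
→ *cilT* is ON.
Glyoxylate is present, so DovA is inactive.
Norleucine is present, so YilU is active.
No repressor is bound and YilU is active, so *yilL* is transcribed.
→ *yilL* is ON.
Citrulline is absent, so GorK is inactive.
With no repressor bound, *sovV* is transcribed.
So SovV is produced and active.
ppGpp is absent, so YilJ is active.
With repressor YilJ bound, *nolQ* is not transcribed.
So NolQ is not produced.
With repressor SovV bound, *pexB* is not transcribed.
→ *pexB* is OFF.
3 of the 4 genes are transcribed.

3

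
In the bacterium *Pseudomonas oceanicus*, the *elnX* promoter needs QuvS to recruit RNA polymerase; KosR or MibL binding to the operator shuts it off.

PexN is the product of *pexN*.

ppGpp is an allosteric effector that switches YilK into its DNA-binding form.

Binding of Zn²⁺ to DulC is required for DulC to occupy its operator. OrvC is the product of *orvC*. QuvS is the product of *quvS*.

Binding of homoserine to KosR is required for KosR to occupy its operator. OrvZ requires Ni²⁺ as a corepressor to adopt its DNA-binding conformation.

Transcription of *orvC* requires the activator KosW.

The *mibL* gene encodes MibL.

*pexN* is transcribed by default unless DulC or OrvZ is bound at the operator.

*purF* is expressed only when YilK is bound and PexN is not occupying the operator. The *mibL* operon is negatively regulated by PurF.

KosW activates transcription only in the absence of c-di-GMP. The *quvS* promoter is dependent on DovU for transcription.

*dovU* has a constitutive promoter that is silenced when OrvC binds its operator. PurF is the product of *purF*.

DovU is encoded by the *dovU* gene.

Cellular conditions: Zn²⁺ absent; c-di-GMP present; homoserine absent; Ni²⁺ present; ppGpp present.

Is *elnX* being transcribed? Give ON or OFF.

ON

Homoserine is absent, so KosR is inactive.
c-di-GMP is present, so KosW is inactive.
Required activator KosW is absent, so *orvC* is not transcribed.
So OrvC is not produced.
With no repressor bound, *dovU* is transcribed.
So DovU is produced and active.
No repressor is bound and DovU is active, so *quvS* is transcribed.
So QuvS is produced and active.
ppGpp is present, so YilK is active.
Zn²⁺ is absent, so DulC is inactive.
Ni²⁺ is present, so OrvZ is active.
With repressor OrvZ bound, *pexN* is not transcribed.
So PexN is not produced.
No repressor is bound and YilK is active, so *purF* is transcribed.
So PurF is produced and active.
With repressor PurF bound, *mibL* is not transcribed.
So MibL is not produced.
No repressor is bound and QuvS is active, so *elnX* is transcribed.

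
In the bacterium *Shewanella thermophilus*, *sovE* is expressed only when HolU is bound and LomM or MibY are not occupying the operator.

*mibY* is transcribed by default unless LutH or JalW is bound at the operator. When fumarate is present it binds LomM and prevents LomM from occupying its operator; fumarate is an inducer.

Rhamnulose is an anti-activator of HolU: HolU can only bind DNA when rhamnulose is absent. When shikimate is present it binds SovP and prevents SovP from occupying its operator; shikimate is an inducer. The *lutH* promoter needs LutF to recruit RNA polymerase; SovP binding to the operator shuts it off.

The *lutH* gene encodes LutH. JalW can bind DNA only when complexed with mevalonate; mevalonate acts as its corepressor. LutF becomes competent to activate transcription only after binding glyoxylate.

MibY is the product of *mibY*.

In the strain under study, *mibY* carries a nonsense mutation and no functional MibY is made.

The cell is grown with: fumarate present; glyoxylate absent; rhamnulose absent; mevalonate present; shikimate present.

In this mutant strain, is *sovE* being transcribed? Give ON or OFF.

Rhamnulose is absent, so HolU is active.
Fumarate is present, so LomM is inactive.
MibY is non-functional in this strain, so it has no effect.
No repressor is bound and HolU is active, so *sovE* is transcribed.

ON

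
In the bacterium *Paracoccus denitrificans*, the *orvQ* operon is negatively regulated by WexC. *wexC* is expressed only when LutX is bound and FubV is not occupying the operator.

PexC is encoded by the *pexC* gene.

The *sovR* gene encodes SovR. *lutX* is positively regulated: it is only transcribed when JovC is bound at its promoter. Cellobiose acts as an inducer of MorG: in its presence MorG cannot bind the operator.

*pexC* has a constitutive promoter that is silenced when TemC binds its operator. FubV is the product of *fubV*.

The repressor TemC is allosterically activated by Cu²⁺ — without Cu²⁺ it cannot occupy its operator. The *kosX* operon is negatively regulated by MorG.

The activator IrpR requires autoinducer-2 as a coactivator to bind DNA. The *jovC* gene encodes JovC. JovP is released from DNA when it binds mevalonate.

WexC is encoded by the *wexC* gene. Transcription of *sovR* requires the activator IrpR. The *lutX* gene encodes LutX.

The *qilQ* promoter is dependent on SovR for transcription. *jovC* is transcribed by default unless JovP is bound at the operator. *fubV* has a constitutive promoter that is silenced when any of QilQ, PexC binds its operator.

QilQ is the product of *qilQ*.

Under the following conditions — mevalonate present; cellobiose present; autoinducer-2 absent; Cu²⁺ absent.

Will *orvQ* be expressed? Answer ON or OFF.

OFF

Autoinducer-2 is absent, so IrpR is inactive.
Required activator IrpR is absent, so *sovR* is not transcribed.
So SovR is not produced.
Required activator SovR is absent, so *qilQ* is not transcribed.
So QilQ is not produced.
Cu²⁺ is absent, so TemC is inactive.
With no repressor bound, *pexC* is transcribed.
So PexC is produced and active.
With repressor PexC bound, *fubV* is not transcribed.
So FubV is not produced.
Mevalonate is present, so JovP is inactive.
With no repressor bound, *jovC* is transcribed.
So JovC is produced and active.
No repressor is bound and JovC is active, so *lutX* is transcribed.
So LutX is produced and active.
No repressor is bound and LutX is active, so *wexC* is transcribed.
So WexC is produced and active.
With repressor WexC bound, *orvQ* is not transcribed.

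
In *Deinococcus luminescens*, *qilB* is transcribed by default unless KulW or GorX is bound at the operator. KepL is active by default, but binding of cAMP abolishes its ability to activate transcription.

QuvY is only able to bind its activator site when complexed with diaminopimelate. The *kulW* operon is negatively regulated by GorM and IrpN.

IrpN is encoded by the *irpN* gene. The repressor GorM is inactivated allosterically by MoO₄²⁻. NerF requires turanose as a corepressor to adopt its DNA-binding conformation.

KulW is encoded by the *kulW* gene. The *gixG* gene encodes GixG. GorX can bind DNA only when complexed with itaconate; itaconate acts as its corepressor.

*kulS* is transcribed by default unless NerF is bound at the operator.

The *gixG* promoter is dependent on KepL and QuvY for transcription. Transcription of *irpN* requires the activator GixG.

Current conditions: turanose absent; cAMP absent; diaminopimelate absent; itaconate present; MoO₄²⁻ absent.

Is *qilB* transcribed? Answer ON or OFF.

MoO₄²⁻ is absent, so GorM is active.
cAMP is absent, so KepL is active.
Diaminopimelate is absent, so QuvY is inactive.
Required activator QuvY is absent, so *gixG* is not transcribed.
So GixG is not produced.
Required activator GixG is absent, so *irpN* is not transcribed.
So IrpN is not produced.
With repressor GorM bound, *kulW* is not transcribed.
So KulW is not produced.
Itaconate is present, so GorX is active.
With repressor GorX bound, *qilB* is not transcribed.

OFF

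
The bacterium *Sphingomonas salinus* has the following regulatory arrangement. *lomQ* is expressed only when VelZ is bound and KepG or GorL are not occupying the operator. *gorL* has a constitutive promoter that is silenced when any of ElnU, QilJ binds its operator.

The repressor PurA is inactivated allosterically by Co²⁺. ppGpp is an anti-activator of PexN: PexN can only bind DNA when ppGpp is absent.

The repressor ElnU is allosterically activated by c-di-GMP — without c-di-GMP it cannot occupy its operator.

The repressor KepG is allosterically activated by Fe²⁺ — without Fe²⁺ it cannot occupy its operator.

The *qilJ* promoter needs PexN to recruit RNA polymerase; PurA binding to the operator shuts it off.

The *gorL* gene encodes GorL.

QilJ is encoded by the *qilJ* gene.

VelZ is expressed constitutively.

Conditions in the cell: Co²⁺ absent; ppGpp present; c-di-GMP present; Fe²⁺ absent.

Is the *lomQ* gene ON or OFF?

ON

VelZ is produced constitutively and is active.
Fe²⁺ is absent, so KepG is inactive.
c-di-GMP is present, so ElnU is active.
Co²⁺ is absent, so PurA is active.
ppGpp is present, so PexN is inactive.
With repressor PurA bound, *qilJ* is not transcribed.
So QilJ is not produced.
With repressor ElnU bound, *gorL* is not transcribed.
So GorL is not produced.
No repressor is bound and VelZ is active, so *lomQ* is transcribed.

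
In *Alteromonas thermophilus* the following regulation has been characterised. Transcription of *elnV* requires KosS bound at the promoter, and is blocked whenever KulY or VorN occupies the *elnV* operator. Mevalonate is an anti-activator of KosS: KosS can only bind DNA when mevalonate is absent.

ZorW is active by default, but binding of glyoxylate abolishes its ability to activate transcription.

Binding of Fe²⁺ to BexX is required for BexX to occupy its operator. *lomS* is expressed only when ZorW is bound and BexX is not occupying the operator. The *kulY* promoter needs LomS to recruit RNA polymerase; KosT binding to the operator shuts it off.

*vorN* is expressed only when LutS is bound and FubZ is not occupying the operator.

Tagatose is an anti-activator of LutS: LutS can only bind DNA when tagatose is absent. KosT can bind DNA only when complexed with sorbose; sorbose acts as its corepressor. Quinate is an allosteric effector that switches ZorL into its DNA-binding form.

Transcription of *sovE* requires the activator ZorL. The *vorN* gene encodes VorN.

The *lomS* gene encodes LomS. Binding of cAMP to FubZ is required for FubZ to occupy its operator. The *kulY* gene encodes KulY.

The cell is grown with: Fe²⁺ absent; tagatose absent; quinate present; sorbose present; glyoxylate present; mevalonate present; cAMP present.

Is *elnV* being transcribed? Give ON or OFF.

OFF

Sorbose is present, so KosT is active.
Fe²⁺ is absent, so BexX is inactive.
Glyoxylate is present, so ZorW is inactive.
Required activator ZorW is absent, so *lomS* is not transcribed.
So LomS is not produced.
With repressor KosT bound, *kulY* is not transcribed.
So KulY is not produced.
Tagatose is absent, so LutS is active.
cAMP is present, so FubZ is active.
With repressor FubZ bound, *vorN* is not transcribed.
So VorN is not produced.
Mevalonate is present, so KosS is inactive.
Required activator KosS is absent, so *elnV* is not transcribed.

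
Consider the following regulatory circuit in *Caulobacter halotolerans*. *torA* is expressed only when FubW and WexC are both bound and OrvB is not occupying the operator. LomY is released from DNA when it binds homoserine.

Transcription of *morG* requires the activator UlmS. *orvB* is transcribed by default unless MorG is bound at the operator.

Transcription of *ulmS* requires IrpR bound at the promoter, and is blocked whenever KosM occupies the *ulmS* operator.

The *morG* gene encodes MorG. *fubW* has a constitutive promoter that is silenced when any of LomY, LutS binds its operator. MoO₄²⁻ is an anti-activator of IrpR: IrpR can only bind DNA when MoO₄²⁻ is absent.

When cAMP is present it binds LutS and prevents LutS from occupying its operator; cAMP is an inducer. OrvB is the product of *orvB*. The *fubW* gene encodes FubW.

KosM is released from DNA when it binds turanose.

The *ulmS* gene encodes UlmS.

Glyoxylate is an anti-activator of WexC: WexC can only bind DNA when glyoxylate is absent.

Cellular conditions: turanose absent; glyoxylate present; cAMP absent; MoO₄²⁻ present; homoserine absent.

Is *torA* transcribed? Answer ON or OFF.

Turanose is absent, so KosM is active.
MoO₄²⁻ is present, so IrpR is inactive.
With repressor KosM bound, *ulmS* is not transcribed.
So UlmS is not produced.
Required activator UlmS is absent, so *morG* is not transcribed.
So MorG is not produced.
With no repressor bound, *orvB* is transcribed.
So OrvB is produced and active.
Homoserine is absent, so LomY is active.
cAMP is absent, so LutS is active.
With repressor LomY bound, *fubW* is not transcribed.
So FubW is not produced.
Glyoxylate is present, so WexC is inactive.
With repressor OrvB bound, *torA* is not transcribed.

OFF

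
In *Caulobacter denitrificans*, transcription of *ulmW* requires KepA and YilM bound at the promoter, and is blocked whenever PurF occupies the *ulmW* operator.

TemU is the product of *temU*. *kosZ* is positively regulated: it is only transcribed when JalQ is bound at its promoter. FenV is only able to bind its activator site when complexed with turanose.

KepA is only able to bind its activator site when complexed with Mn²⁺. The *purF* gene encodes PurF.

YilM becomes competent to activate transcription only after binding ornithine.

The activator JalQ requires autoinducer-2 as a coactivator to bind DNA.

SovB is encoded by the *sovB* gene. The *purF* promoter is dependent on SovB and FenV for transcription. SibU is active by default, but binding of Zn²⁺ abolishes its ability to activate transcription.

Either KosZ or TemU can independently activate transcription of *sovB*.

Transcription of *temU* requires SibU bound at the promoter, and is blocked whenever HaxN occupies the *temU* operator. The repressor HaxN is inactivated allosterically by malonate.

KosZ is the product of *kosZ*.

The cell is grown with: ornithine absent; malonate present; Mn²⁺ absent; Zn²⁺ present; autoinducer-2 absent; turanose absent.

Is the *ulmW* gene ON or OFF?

Mn²⁺ is absent, so KepA is inactive.
Ornithine is absent, so YilM is inactive.
Autoinducer-2 is absent, so JalQ is inactive.
Required activator JalQ is absent, so *kosZ* is not transcribed.
So KosZ is not produced.
Zn²⁺ is present, so SibU is inactive.
Malonate is present, so HaxN is inactive.
Required activator SibU is absent, so *temU* is not transcribed.
So TemU is not produced.
No activator is available at the *sovB* promoter, so *sovB* is not transcribed.
So SovB is not produced.
Turanose is absent, so FenV is inactive.
Required activator SovB is absent, so *purF* is not transcribed.
So PurF is not produced.
Required activator KepA is absent, so *ulmW* is not transcribed.

OFF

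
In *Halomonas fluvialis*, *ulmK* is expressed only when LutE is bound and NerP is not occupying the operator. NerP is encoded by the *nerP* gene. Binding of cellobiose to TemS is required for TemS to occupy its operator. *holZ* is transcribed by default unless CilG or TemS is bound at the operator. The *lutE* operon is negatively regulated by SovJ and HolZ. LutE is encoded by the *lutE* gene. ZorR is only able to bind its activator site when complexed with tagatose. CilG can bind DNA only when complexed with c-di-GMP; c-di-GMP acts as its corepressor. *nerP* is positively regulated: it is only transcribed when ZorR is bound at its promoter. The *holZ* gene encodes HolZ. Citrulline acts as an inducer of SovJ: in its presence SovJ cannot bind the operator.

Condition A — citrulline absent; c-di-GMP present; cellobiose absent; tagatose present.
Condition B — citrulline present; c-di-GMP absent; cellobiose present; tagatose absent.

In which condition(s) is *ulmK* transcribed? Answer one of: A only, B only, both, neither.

Condition A:
Citrulline is absent, so SovJ is active.
c-di-GMP is present, so CilG is active.
Cellobiose is absent, so TemS is inactive.
With repressor CilG bound, *holZ* is not transcribed.
So HolZ is not produced.
With repressor SovJ bound, *lutE* is not transcribed.
So LutE is not produced.
Tagatose is present, so ZorR is active.
No repressor is bound and ZorR is active, so *nerP* is transcribed.
So NerP is produced and active.
With repressor NerP bound, *ulmK* is not transcribed.
→ *ulmK* is OFF in A.
Condition B:
Citrulline is present, so SovJ is inactive.
c-di-GMP is absent, so CilG is inactive.
Cellobiose is present, so TemS is active.
With repressor TemS bound, *holZ* is not transcribed.
So HolZ is not produced.
With no repressor bound, *lutE* is transcribed.
So LutE is produced and active.
Tagatose is absent, so ZorR is inactive.
Required activator ZorR is absent, so *nerP* is not transcribed.
So NerP is not produced.
No repressor is bound and LutE is active, so *ulmK* is transcribed.
→ *ulmK* is ON in B.

B only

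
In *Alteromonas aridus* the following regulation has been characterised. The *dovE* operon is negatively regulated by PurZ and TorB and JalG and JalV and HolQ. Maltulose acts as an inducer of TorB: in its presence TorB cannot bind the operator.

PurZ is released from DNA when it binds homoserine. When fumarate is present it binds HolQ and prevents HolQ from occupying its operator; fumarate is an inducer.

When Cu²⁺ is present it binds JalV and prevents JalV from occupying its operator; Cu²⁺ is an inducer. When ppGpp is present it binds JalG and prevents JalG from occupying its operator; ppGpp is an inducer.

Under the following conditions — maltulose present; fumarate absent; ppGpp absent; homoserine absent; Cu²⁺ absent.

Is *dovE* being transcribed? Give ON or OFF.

OFF

Homoserine is absent, so PurZ is active.
Maltulose is present, so TorB is inactive.
ppGpp is absent, so JalG is active.
Cu²⁺ is absent, so JalV is active.
Fumarate is absent, so HolQ is active.
With repressor PurZ bound, *dovE* is not transcribed.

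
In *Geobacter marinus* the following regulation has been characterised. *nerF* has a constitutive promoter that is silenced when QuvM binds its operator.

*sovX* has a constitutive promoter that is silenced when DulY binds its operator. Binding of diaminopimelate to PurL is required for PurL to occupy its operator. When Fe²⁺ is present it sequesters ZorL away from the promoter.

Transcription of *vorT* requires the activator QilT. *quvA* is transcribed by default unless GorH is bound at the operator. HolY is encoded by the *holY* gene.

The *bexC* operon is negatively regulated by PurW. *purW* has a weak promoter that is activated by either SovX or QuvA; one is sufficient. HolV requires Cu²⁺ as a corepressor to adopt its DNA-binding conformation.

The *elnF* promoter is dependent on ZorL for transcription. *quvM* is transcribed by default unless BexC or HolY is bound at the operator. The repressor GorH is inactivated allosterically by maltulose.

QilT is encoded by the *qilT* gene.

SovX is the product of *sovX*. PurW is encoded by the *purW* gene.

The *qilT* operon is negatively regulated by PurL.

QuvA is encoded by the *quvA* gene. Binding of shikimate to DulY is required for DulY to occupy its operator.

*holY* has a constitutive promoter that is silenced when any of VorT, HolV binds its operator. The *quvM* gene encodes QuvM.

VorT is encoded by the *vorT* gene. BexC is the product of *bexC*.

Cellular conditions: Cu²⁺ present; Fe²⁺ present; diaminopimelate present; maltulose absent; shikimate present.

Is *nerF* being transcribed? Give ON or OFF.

ON

Shikimate is present, so DulY is active.
With repressor DulY bound, *sovX* is not transcribed.
So SovX is not produced.
Maltulose is absent, so GorH is active.
With repressor GorH bound, *quvA* is not transcribed.
So QuvA is not produced.
No activator is available at the *purW* promoter, so *purW* is not transcribed.
So PurW is not produced.
With no repressor bound, *bexC* is transcribed.
So BexC is produced and active.
Diaminopimelate is present, so PurL is active.
With repressor PurL bound, *qilT* is not transcribed.
So QilT is not produced.
Required activator QilT is absent, so *vorT* is not transcribed.
So VorT is not produced.
Cu²⁺ is present, so HolV is active.
With repressor HolV bound, *holY* is not transcribed.
So HolY is not produced.
With repressor BexC bound, *quvM* is not transcribed.
So QuvM is not produced.
With no repressor bound, *nerF* is transcribed.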